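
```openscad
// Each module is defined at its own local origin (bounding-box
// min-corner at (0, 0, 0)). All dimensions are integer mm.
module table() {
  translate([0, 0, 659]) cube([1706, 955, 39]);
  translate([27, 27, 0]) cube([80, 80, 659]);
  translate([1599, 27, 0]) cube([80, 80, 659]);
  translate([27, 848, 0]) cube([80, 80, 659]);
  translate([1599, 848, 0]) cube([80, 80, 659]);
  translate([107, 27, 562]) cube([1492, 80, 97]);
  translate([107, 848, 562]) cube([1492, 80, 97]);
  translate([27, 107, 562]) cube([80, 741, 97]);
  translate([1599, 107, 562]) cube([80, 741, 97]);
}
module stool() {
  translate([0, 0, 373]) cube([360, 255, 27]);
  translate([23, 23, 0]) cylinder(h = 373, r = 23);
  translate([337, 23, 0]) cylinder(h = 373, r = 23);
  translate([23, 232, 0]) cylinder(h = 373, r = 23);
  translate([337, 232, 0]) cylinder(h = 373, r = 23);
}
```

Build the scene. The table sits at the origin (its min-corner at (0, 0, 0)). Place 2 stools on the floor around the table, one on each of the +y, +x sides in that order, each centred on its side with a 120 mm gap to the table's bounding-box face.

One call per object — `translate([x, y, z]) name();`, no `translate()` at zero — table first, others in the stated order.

table();
translate([673, 1075, 0]) stool();
translate([1826, 350, 0]) stool();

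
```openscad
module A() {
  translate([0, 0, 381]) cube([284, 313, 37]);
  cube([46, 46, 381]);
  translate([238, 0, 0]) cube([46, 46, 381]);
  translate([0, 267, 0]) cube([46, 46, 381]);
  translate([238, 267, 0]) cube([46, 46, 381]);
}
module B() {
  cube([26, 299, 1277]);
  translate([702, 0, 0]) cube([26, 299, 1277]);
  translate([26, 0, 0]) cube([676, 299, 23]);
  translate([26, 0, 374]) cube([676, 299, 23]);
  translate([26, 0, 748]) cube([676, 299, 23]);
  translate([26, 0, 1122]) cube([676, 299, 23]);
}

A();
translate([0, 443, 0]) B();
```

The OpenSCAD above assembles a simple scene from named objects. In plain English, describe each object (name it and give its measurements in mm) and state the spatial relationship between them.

A is a four-legged stool. The seat is 284×313 mm, 37 mm thick, top at z = 418 mm. It stands on four square legs, each 46×46 mm in cross-section, from z = 0 to the seat underside, each flush with a corner of the seat.

B is a bookshelf 728 mm wide overall, 299 mm deep and 1277 mm tall. The two sides are 26 mm thick vertical panels. 4 horizontal shelves of 23 mm thickness span between the inner faces of the sides; the lowest shelf sits on the floor and shelves are stacked with a clear vertical gap of 351 mm between each pair.

The bookshelf is on the floor beside the stool on its +y side.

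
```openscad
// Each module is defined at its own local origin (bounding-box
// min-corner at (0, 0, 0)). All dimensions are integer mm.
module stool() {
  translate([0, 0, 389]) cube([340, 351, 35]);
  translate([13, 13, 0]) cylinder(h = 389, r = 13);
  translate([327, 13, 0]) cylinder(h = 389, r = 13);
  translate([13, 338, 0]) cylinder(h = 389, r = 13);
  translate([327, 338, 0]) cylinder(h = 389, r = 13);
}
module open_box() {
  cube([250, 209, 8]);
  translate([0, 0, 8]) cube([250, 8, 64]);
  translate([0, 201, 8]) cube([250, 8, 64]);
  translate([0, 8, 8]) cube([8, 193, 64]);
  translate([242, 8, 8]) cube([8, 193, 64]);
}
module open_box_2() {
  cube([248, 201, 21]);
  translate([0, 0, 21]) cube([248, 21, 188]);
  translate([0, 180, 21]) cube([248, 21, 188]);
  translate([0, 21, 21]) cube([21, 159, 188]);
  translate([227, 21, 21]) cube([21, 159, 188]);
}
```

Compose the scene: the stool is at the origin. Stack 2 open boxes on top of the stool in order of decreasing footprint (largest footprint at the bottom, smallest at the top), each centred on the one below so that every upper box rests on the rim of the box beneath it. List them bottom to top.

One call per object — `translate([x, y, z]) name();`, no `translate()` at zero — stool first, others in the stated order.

stool();
translate([45, 71, 424]) open_box();
translate([46, 75, 496]) open_box_2();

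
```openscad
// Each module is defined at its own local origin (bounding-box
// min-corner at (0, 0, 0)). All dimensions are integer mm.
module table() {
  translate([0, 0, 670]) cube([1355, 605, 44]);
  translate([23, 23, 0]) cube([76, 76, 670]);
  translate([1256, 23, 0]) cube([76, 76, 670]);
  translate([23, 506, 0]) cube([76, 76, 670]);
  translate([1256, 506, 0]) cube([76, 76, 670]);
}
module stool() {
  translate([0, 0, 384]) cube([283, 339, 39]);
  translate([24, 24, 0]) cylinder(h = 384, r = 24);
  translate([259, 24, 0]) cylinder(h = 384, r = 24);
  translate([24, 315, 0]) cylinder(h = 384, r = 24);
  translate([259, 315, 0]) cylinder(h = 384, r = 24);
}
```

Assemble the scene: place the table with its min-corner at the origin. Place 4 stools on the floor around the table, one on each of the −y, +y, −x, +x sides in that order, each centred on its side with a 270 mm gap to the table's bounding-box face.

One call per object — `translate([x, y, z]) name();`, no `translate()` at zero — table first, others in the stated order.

table();
translate([536, -609, 0]) stool();
translate([536, 875, 0]) stool();
translate([-553, 133, 0]) stool();
translate([1625, 133, 0]) stool();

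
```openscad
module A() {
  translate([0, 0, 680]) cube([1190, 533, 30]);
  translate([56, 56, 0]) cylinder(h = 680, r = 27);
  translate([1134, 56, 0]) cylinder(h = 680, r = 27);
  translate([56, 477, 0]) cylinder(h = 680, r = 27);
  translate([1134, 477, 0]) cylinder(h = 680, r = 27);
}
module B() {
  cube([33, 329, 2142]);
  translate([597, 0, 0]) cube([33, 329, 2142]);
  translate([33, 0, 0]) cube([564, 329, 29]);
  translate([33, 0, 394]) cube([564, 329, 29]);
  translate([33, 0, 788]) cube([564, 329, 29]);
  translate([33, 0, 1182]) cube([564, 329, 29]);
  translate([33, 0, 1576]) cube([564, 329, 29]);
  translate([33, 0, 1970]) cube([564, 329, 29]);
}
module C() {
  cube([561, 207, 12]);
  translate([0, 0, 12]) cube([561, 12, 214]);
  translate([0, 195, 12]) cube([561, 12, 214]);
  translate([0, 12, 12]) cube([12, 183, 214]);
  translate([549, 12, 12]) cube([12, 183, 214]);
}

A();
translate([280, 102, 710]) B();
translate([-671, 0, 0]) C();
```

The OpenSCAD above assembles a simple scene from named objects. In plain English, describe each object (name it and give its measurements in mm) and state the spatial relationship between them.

A is a rectangular dining table. The top is 1190×533×30 mm with its upper surface at z = 710 mm. It stands on four round legs of 54 mm diameter, each leg's bounding box inset 29 mm from the nearest pair of top edges, running from the floor to the underside of the top.

B is a bookshelf 630 mm wide overall, 329 mm deep and 2142 mm tall. The two sides are 33 mm thick vertical panels. 6 horizontal shelves of 29 mm thickness span between the inner faces of the sides; the lowest shelf sits on the floor and shelves are stacked with a clear vertical gap of 365 mm between each pair.

C is an open storage box with external size 561×207×226 mm and wall thickness 12 mm (the base is also 12 mm thick). The base covers the whole footprint; the four walls stand on the base, with the y-facing walls full-width and the x-facing walls fitting between their inner faces.

The bookshelf is on top of the table, centred. The open box is on the floor beside the table on its −x side.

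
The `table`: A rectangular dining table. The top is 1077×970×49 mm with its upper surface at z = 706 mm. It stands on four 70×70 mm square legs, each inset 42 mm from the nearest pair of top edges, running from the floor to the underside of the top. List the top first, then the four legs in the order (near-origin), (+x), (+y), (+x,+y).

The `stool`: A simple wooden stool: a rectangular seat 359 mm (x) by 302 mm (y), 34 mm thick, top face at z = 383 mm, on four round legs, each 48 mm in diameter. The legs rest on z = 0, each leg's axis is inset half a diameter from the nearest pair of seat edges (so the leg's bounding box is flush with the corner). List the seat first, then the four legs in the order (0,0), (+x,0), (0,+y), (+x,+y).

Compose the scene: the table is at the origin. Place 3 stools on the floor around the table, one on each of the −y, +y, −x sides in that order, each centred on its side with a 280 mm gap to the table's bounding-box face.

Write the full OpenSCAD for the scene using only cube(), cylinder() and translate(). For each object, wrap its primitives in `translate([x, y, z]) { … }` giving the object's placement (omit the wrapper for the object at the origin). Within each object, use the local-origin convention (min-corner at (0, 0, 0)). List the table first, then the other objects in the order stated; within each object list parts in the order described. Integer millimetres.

translate([0, 0, 657]) cube([1077, 970, 49]);
translate([42, 42, 0]) cube([70, 70, 657]);
translate([965, 42, 0]) cube([70, 70, 657]);
translate([42, 858, 0]) cube([70, 70, 657]);
translate([965, 858, 0]) cube([70, 70, 657]);
translate([359, -582, 0]) {
  translate([0, 0, 349]) cube([359, 302, 34]);
  translate([24, 24, 0]) cylinder(h = 349, r = 24);
  translate([335, 24, 0]) cylinder(h = 349, r = 24);
  translate([24, 278, 0]) cylinder(h = 349, r = 24);
  translate([335, 278, 0]) cylinder(h = 349, r = 24);
}
translate([359, 1250, 0]) {
  translate([0, 0, 349]) cube([359, 302, 34]);
  translate([24, 24, 0]) cylinder(h = 349, r = 24);
  translate([335, 24, 0]) cylinder(h = 349, r = 24);
  translate([24, 278, 0]) cylinder(h = 349, r = 24);
  translate([335, 278, 0]) cylinder(h = 349, r = 24);
}
translate([-639, 334, 0]) {
  translate([0, 0, 349]) cube([359, 302, 34]);
  translate([24, 24, 0]) cylinder(h = 349, r = 24);
  translate([335, 24, 0]) cylinder(h = 349, r = 24);
  translate([24, 278, 0]) cylinder(h = 349, r = 24);
  translate([335, 278, 0]) cylinder(h = 349, r = 24);
}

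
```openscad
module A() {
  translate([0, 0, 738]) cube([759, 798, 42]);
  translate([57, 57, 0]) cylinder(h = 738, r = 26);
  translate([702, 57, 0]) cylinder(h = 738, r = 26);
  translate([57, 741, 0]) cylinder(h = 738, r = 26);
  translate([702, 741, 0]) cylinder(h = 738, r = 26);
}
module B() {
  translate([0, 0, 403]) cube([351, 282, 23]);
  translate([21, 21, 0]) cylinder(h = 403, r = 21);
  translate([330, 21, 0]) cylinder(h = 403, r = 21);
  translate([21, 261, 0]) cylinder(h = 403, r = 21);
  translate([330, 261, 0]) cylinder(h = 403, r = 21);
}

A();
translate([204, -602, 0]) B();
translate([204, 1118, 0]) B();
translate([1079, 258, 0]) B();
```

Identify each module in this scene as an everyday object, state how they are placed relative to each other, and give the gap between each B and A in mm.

A is a table. B is a stool. Three stools sit around the table at the −y, +y, +x sides. The gap between each stool and the table is 320 mm.

Each stool's nearest face is 320 mm from the table's bounding box.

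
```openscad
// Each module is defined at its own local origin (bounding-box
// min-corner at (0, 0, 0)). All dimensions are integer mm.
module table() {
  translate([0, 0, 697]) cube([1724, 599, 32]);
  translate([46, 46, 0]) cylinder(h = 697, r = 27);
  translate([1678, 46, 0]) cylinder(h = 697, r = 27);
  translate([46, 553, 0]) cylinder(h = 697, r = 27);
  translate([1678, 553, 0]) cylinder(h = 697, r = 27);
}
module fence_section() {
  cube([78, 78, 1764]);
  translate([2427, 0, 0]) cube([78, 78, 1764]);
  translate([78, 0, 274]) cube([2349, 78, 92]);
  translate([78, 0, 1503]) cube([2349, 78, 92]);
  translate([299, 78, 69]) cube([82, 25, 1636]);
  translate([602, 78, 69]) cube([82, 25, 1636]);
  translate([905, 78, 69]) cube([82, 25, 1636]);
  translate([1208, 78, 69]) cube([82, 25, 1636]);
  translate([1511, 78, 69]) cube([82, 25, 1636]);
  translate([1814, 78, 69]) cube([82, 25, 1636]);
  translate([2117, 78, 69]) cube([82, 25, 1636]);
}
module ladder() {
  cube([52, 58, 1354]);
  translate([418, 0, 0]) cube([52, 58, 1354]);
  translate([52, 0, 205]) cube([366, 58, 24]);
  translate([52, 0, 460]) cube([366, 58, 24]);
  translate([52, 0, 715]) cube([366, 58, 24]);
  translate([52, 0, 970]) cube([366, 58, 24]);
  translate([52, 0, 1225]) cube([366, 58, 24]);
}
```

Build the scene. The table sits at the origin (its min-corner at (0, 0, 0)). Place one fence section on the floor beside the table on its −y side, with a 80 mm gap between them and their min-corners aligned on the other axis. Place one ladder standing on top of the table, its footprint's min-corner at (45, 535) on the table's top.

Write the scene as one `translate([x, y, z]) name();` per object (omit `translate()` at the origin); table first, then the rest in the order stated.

table();
translate([0, -183, 0]) fence_section();
translate([45, 535, 729]) ladder();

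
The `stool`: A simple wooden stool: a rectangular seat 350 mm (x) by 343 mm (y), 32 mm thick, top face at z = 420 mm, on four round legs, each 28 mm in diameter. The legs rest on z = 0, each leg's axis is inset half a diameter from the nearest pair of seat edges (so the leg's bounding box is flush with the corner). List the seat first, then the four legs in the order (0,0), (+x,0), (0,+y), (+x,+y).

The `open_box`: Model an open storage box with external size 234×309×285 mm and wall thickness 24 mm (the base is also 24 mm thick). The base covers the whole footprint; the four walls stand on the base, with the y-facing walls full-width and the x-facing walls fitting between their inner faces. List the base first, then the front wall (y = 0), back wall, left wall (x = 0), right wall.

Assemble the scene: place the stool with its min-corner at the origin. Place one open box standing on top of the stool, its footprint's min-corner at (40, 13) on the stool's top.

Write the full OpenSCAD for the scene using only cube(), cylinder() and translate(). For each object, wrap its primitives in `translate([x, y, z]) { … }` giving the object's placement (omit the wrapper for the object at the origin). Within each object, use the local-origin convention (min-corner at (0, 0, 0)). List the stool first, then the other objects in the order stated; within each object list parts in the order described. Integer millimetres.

translate([0, 0, 388]) cube([350, 343, 32]);
translate([14, 14, 0]) cylinder(h = 388, r = 14);
translate([336, 14, 0]) cylinder(h = 388, r = 14);
translate([14, 329, 0]) cylinder(h = 388, r = 14);
translate([336, 329, 0]) cylinder(h = 388, r = 14);
translate([40, 13, 420]) {
  cube([234, 309, 24]);
  translate([0, 0, 24]) cube([234, 24, 261]);
  translate([0, 285, 24]) cube([234, 24, 261]);
  translate([0, 24, 24]) cube([24, 261, 261]);
  translate([210, 24, 24]) cube([24, 261, 261]);
}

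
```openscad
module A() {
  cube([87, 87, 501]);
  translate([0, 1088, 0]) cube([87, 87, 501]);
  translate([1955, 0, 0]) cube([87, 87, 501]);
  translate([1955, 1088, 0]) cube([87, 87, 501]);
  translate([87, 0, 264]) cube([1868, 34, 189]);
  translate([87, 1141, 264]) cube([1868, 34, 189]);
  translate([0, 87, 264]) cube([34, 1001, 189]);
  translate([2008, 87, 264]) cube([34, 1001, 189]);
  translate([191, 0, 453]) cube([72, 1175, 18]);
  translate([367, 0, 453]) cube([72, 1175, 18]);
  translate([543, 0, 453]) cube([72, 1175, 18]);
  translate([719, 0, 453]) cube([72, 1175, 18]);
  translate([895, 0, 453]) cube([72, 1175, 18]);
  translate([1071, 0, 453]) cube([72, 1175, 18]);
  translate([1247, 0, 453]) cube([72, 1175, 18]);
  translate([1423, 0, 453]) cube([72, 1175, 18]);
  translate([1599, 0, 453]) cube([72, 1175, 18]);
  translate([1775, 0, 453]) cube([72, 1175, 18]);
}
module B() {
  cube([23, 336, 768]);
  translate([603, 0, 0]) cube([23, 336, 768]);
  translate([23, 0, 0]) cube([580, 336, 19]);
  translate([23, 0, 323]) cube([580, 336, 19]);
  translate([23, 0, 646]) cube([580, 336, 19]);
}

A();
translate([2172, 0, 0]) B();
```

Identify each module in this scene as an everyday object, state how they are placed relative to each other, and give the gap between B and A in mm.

The bookshelf's nearest face is 130 mm from the bed frame's +x face.

A is a bed frame. B is a bookshelf. The bookshelf is on the floor beside the bed frame on its +x side. The gap between the bookshelf and the bed frame is 130 mm.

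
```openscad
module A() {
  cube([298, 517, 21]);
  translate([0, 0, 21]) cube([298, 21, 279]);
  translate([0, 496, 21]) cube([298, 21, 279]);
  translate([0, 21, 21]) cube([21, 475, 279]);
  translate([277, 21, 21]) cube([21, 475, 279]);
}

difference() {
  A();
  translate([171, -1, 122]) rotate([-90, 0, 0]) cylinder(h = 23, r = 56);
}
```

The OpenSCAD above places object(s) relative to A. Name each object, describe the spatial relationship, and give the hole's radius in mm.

A is an open box. The open box has a circular hole through its front wall. The hole's radius is 56 mm.

The subtracted cylinder has r = 56 mm.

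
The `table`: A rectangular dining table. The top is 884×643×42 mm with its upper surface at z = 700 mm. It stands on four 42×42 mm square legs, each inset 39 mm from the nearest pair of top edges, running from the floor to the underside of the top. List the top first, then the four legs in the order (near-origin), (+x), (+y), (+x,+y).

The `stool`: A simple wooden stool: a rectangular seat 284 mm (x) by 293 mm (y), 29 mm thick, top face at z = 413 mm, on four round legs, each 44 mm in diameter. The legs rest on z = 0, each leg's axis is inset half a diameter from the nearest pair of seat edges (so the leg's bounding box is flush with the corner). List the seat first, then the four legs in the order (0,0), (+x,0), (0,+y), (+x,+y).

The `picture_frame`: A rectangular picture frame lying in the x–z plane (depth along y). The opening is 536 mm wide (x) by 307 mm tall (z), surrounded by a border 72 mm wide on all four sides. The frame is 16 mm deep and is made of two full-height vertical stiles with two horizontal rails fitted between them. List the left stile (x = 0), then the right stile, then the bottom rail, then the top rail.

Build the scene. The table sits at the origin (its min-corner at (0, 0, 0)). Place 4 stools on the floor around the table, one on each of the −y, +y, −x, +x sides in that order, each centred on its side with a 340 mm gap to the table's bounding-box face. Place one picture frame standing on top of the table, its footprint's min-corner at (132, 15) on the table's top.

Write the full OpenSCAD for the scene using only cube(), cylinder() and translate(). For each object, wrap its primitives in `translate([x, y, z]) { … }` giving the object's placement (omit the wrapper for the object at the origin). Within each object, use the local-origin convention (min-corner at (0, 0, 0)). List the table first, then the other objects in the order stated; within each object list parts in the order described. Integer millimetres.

translate([0, 0, 658]) cube([884, 643, 42]);
translate([39, 39, 0]) cube([42, 42, 658]);
translate([803, 39, 0]) cube([42, 42, 658]);
translate([39, 562, 0]) cube([42, 42, 658]);
translate([803, 562, 0]) cube([42, 42, 658]);
translate([300, -633, 0]) {
  translate([0, 0, 384]) cube([284, 293, 29]);
  translate([22, 22, 0]) cylinder(h = 384, r = 22);
  translate([262, 22, 0]) cylinder(h = 384, r = 22);
  translate([22, 271, 0]) cylinder(h = 384, r = 22);
  translate([262, 271, 0]) cylinder(h = 384, r = 22);
}
translate([300, 983, 0]) {
  translate([0, 0, 384]) cube([284, 293, 29]);
  translate([22, 22, 0]) cylinder(h = 384, r = 22);
  translate([262, 22, 0]) cylinder(h = 384, r = 22);
  translate([22, 271, 0]) cylinder(h = 384, r = 22);
  translate([262, 271, 0]) cylinder(h = 384, r = 22);
}
translate([-624, 175, 0]) {
  translate([0, 0, 384]) cube([284, 293, 29]);
  translate([22, 22, 0]) cylinder(h = 384, r = 22);
  translate([262, 22, 0]) cylinder(h = 384, r = 22);
  translate([22, 271, 0]) cylinder(h = 384, r = 22);
  translate([262, 271, 0]) cylinder(h = 384, r = 22);
}
translate([1224, 175, 0]) {
  translate([0, 0, 384]) cube([284, 293, 29]);
  translate([22, 22, 0]) cylinder(h = 384, r = 22);
  translate([262, 22, 0]) cylinder(h = 384, r = 22);
  translate([22, 271, 0]) cylinder(h = 384, r = 22);
  translate([262, 271, 0]) cylinder(h = 384, r = 22);
}
translate([132, 15, 700]) {
  cube([72, 16, 451]);
  translate([608, 0, 0]) cube([72, 16, 451]);
  translate([72, 0, 0]) cube([536, 16, 72]);
  translate([72, 0, 379]) cube([536, 16, 72]);
}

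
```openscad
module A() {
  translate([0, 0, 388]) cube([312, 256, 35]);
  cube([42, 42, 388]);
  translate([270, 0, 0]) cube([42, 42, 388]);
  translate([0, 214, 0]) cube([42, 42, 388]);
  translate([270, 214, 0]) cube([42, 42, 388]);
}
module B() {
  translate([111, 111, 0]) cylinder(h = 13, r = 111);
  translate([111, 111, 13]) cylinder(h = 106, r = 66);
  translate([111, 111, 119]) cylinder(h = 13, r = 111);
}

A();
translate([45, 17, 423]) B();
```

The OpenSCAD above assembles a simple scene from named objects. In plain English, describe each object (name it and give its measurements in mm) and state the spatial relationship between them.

A is a four-legged stool. The seat is 312×256 mm, 35 mm thick, top at z = 423 mm. It stands on four square legs, each 42×42 mm in cross-section, from z = 0 to the seat underside, each flush with a corner of the seat.

B is a spool: two coaxial disc flanges of radius 111 mm and thickness 13 mm, joined by a core cylinder of radius 66 mm and height 106 mm. The lower flange rests on z = 0 and the three cylinders share a vertical axis.

The spool is on top of the stool, centred.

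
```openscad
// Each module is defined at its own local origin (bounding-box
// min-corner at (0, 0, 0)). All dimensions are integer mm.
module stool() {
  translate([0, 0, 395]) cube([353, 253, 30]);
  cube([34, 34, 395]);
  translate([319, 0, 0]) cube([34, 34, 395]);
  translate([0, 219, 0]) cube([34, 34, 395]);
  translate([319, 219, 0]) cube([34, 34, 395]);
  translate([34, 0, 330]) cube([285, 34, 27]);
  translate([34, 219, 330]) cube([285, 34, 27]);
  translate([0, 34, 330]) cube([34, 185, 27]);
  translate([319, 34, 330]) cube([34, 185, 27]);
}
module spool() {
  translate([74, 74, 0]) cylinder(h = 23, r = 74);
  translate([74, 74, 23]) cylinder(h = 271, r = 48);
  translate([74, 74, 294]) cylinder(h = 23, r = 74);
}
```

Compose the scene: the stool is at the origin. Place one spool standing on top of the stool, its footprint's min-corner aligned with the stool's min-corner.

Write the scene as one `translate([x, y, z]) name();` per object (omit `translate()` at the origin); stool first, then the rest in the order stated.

stool();
translate([0, 0, 425]) spool();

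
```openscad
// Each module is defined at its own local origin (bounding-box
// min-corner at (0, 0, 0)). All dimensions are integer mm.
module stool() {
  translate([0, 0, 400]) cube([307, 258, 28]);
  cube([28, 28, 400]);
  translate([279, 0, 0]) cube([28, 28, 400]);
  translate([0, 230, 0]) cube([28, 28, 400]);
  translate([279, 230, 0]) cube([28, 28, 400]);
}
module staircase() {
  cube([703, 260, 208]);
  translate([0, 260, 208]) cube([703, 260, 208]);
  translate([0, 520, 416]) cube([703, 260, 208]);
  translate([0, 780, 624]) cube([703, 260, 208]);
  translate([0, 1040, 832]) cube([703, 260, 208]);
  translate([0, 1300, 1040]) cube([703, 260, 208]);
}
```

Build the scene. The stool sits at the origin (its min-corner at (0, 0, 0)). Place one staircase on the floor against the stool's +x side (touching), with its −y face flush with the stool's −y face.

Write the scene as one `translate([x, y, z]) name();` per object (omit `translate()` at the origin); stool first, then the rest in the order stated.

stool();
translate([307, 0, 0]) staircase();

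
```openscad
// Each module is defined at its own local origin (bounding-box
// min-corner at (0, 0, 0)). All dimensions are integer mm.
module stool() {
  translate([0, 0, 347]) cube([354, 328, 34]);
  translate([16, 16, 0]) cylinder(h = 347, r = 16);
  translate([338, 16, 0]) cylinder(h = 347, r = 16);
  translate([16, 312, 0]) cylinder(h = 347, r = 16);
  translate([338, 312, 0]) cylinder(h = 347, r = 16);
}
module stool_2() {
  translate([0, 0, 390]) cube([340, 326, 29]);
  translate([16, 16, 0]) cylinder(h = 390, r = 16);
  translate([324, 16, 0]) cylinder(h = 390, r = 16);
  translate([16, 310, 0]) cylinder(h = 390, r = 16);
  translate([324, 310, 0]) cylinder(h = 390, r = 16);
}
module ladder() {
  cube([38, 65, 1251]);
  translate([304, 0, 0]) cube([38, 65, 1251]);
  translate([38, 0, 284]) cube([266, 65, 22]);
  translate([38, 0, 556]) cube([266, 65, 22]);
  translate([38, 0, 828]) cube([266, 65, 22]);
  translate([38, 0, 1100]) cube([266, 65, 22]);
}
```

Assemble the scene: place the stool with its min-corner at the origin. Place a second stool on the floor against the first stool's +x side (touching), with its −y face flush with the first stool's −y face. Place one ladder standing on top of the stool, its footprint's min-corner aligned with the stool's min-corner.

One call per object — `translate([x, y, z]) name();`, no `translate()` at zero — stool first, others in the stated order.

stool();
translate([354, 0, 0]) stool_2();
translate([0, 0, 381]) ladder();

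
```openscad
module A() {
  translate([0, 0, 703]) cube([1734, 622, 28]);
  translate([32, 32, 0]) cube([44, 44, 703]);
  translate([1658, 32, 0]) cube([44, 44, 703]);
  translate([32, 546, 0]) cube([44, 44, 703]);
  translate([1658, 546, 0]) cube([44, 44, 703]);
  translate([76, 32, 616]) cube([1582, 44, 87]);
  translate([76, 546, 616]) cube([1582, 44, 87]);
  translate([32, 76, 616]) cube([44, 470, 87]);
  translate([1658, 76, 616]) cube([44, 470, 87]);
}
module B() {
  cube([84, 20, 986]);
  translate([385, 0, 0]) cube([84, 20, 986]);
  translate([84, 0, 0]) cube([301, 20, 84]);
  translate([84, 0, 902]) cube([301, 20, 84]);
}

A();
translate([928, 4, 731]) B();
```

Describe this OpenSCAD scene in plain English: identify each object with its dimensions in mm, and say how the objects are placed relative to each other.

A is a table: top 1734 mm (x) × 622 mm (y), 28 mm thick, upper face at z = 731 mm, on four 44×44 mm square legs, each inset 32 mm from the nearest pair of top edges, running from z = 0 to the bottom of the top. Four apron rails, 44 mm thick and 87 mm tall, run between adjacent legs with their top edges flush with the underside of the top and their outer faces flush with the legs' outer faces.

B is a rectangular picture frame lying in the x–z plane (depth along y). The opening is 301 mm wide (x) by 818 mm tall (z), surrounded by a border 84 mm wide on all four sides. The frame is 20 mm deep and is made of two full-height vertical stiles with two horizontal rails fitted between them.

The picture frame is on top of the table.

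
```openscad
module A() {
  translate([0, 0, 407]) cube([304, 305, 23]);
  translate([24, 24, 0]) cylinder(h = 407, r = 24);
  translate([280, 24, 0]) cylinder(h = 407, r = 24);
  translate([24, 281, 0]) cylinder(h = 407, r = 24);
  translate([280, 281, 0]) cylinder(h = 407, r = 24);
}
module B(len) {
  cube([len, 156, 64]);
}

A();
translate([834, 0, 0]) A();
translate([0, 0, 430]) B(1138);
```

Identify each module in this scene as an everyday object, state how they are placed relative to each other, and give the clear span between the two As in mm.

Second stool starts at x = 834; first ends at x = 304; clear span = 834 − 304 = 530 mm.

A is a stool. B is a beam. A beam spans the tops of two stools. The clear span between the two stools is 530 mm.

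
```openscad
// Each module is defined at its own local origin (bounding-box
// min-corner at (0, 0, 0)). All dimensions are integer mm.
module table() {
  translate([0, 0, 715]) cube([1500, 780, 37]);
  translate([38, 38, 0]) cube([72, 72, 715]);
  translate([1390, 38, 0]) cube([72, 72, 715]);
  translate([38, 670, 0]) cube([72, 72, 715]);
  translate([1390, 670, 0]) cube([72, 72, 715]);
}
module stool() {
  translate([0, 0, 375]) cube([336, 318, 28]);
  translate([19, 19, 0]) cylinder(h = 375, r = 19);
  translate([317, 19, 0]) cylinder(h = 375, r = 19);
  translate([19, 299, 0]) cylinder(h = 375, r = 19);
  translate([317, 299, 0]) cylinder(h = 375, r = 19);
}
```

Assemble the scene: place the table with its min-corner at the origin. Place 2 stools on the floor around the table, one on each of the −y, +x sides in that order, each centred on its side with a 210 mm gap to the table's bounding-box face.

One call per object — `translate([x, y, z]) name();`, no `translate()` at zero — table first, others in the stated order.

table();
translate([582, -528, 0]) stool();
translate([1710, 231, 0]) stool();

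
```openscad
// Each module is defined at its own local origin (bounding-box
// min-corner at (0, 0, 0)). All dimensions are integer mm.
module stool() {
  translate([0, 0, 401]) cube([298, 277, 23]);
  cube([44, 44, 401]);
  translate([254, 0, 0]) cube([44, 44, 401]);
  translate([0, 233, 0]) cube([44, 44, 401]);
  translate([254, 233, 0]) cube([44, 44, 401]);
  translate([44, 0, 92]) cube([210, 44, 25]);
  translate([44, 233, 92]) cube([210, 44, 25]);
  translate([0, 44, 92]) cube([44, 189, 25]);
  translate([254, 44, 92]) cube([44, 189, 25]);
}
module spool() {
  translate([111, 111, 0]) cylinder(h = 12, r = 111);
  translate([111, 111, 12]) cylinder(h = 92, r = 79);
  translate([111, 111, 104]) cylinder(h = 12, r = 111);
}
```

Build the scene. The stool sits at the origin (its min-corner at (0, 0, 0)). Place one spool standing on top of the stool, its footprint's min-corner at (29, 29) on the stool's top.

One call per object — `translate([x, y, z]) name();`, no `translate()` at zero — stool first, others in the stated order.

stool();
translate([29, 29, 424]) spool();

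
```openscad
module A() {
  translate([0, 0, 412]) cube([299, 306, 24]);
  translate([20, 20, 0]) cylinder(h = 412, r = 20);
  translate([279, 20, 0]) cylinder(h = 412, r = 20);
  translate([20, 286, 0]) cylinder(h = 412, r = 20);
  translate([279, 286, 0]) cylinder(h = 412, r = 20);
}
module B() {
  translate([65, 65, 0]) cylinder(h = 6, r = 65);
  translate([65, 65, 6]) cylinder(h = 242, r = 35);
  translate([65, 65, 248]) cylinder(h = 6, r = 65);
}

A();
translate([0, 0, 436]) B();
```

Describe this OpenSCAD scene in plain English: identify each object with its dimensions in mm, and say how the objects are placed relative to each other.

A is a simple wooden stool: a rectangular seat 299 mm (x) by 306 mm (y), 24 mm thick, top face at z = 436 mm, on four round legs, each 40 mm in diameter. The legs rest on z = 0, each leg's axis is inset half a diameter from the nearest pair of seat edges (so the leg's bounding box is flush with the corner).

B is a spool: two coaxial disc flanges of radius 65 mm and thickness 6 mm, joined by a core cylinder of radius 35 mm and height 242 mm. The lower flange rests on z = 0 and the three cylinders share a vertical axis.

The spool is on top of the stool.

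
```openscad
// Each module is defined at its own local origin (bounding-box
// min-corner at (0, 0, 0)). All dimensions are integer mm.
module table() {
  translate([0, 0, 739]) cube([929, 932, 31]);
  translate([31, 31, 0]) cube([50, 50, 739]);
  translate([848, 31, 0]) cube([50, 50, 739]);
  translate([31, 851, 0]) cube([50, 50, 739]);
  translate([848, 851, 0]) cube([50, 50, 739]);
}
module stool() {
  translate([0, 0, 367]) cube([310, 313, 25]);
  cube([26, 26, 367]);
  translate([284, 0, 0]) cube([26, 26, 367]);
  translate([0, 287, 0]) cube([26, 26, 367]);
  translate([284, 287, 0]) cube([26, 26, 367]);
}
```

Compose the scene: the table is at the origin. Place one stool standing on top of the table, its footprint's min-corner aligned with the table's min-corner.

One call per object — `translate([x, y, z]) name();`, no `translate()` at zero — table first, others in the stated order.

table();
translate([0, 0, 770]) stool();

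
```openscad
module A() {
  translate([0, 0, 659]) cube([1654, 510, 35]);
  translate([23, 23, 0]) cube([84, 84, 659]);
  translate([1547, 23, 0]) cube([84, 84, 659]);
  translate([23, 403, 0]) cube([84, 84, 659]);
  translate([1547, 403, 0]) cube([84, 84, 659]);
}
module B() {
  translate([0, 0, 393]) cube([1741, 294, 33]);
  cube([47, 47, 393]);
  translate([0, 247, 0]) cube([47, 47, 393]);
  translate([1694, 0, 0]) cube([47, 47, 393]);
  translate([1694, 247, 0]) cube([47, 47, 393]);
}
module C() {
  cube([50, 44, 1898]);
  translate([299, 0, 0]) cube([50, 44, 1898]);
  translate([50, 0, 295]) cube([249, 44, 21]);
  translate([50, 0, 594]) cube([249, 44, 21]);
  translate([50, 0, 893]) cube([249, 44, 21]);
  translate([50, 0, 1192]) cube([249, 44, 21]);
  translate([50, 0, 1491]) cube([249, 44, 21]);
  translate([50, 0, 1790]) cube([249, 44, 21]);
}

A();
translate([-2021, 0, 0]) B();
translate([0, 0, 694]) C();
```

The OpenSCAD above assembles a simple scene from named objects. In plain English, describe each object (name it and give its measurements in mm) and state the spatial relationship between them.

A is a table with a 1654×510 mm rectangular top, 35 mm thick, top surface at z = 694 mm, supported by four 84×84 mm square legs, each inset 23 mm from the nearest pair of top edges, running from the floor.

B is a bench: a 1741×294 mm seat slab, 33 mm thick, top at z = 426 mm, on four 47×47 mm square legs flush with the seat corners and standing on z = 0.

C is a wooden ladder with two side rails of 50×44 mm section and 1898 mm height, set 349 mm apart overall. Between them run 6 rectangular rungs (44 mm deep, 21 mm thick), front faces flush with the rails' −y face. The bottom of the first rung is 295 mm above the floor and each subsequent rung is 299 mm higher than the one below.

The bench is on the floor beside the table on its −x side. The ladder is on top of the table.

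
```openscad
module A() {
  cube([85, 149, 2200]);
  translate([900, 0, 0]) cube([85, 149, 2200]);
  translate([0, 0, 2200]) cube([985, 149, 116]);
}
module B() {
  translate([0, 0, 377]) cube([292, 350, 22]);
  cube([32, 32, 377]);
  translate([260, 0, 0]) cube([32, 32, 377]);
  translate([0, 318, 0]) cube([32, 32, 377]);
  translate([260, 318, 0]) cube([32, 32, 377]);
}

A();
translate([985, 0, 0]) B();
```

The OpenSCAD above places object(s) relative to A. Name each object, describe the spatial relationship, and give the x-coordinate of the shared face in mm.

The door frame's +x face and the stool's −x face are both at x = 985 mm.

A is a door frame. B is a stool. The stool is against the door frame's +x side, with their −y faces flush. The x-coordinate of the shared face is 985 mm.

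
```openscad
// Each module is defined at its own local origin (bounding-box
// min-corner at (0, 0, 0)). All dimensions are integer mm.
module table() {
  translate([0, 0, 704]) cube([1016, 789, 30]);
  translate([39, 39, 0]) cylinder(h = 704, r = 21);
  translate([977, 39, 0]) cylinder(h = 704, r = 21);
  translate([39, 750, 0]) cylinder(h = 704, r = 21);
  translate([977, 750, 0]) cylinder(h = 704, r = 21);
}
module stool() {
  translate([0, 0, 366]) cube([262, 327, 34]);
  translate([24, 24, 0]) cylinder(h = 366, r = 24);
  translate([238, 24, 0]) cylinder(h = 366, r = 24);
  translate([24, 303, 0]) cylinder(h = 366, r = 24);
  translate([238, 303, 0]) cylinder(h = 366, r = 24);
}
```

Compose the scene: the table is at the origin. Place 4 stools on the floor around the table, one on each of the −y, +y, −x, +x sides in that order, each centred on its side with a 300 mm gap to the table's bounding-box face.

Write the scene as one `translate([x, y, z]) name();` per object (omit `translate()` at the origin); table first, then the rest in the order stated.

table();
translate([377, -627, 0]) stool();
translate([377, 1089, 0]) stool();
translate([-562, 231, 0]) stool();
translate([1316, 231, 0]) stool();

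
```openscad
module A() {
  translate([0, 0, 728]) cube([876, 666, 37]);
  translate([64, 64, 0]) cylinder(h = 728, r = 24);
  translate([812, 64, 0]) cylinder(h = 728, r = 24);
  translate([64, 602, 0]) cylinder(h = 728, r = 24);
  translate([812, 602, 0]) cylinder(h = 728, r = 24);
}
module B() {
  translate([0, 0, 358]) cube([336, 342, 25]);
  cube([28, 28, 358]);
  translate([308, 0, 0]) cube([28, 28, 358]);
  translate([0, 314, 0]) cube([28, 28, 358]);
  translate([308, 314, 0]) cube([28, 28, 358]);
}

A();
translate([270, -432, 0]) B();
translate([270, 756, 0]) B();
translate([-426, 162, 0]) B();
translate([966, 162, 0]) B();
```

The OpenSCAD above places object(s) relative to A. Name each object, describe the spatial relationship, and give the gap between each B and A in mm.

Each stool's nearest face is 90 mm from the table's bounding box.

A is a table. B is a stool. Four stools sit around the table at the −y, +y, −x, +x sides. The gap between each stool and the table is 90 mm.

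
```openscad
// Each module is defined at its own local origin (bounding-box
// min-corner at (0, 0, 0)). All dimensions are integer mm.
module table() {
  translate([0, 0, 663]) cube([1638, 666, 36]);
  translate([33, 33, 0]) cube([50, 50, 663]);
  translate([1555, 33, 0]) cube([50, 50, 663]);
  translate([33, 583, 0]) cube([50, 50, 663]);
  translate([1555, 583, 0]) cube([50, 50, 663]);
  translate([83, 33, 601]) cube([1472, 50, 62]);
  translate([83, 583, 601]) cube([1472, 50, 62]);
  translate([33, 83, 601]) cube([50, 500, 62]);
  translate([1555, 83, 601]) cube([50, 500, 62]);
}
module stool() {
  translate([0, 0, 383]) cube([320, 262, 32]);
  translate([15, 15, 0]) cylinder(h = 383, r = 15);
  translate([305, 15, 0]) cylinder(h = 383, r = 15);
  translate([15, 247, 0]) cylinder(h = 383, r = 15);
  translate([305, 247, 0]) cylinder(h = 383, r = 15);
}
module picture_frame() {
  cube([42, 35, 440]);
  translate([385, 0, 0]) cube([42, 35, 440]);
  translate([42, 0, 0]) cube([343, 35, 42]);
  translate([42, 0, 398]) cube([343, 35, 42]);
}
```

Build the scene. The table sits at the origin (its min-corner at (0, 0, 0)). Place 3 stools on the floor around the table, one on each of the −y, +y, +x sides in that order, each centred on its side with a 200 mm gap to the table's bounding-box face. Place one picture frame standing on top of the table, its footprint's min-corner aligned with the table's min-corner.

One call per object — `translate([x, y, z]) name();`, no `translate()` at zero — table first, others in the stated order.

table();
translate([659, -462, 0]) stool();
translate([659, 866, 0]) stool();
translate([1838, 202, 0]) stool();
translate([0, 0, 699]) picture_frame();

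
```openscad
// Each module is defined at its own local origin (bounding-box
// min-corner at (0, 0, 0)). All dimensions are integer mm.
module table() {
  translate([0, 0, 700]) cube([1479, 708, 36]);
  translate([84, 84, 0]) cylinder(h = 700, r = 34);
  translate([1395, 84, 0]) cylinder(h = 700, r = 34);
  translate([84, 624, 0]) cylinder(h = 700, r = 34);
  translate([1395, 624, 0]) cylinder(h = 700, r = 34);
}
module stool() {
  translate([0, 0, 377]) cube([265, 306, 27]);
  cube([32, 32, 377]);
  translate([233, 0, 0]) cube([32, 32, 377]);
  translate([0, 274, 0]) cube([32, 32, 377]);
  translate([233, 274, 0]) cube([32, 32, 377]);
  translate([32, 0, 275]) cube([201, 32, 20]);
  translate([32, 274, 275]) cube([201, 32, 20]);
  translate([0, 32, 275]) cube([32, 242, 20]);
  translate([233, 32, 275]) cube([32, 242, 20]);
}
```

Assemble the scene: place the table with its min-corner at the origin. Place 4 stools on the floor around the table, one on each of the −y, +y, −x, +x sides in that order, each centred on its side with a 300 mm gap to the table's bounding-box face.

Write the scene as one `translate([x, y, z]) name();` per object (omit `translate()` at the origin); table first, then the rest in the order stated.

table();
translate([607, -606, 0]) stool();
translate([607, 1008, 0]) stool();
translate([-565, 201, 0]) stool();
translate([1779, 201, 0]) stool();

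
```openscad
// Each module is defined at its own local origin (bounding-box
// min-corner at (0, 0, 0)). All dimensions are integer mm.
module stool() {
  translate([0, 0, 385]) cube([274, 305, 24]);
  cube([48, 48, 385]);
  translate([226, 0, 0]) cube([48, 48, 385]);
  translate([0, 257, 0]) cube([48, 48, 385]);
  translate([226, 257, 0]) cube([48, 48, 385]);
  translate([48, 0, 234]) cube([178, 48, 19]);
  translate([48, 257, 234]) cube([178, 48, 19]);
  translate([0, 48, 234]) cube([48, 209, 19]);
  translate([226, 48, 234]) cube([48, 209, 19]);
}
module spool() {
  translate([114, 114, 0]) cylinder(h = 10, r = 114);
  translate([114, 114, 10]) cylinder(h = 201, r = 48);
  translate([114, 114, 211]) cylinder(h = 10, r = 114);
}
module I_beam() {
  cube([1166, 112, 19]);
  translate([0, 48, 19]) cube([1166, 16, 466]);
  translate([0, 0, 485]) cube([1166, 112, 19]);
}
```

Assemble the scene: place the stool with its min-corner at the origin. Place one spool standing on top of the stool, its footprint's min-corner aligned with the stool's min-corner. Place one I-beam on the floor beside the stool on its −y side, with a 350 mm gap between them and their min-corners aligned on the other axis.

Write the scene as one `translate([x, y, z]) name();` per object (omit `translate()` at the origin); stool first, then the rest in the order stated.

stool();
translate([0, 0, 409]) spool();
translate([0, -462, 0]) I_beam();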